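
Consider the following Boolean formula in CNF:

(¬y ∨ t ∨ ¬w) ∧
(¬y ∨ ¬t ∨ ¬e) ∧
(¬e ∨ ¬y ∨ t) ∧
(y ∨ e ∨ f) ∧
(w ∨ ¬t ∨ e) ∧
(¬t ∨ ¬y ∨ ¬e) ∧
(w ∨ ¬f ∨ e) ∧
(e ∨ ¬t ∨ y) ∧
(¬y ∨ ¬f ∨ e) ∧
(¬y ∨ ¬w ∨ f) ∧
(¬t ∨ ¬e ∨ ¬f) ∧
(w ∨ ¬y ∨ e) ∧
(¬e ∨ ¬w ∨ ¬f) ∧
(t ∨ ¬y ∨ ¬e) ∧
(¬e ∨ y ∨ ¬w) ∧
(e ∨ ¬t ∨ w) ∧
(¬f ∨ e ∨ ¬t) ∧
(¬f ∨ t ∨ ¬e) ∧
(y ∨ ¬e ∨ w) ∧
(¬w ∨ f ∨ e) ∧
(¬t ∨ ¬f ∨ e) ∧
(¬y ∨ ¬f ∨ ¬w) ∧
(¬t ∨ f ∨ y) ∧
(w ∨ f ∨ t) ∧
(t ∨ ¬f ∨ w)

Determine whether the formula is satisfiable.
Yes

Yes, the formula is satisfiable.

One satisfying assignment is: w=True, e=False, f=True, t=False, y=False

Verification: With this assignment, all 25 clauses evaluate to true.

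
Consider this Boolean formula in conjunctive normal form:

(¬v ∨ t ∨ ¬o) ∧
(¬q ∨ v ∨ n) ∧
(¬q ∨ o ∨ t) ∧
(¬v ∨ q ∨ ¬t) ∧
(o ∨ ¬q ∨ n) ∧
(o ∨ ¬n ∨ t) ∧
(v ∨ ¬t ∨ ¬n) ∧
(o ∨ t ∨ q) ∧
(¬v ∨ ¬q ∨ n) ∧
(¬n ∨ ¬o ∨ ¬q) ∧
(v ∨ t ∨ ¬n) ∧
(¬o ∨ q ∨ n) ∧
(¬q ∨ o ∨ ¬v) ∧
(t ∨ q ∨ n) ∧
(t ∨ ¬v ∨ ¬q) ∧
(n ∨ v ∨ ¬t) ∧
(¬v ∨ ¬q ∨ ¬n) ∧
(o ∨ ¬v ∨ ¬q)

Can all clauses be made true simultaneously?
No

No, the formula is not satisfiable.

No assignment of truth values to the variables can make all 18 clauses true simultaneously.

The formula is UNSAT (unsatisfiable).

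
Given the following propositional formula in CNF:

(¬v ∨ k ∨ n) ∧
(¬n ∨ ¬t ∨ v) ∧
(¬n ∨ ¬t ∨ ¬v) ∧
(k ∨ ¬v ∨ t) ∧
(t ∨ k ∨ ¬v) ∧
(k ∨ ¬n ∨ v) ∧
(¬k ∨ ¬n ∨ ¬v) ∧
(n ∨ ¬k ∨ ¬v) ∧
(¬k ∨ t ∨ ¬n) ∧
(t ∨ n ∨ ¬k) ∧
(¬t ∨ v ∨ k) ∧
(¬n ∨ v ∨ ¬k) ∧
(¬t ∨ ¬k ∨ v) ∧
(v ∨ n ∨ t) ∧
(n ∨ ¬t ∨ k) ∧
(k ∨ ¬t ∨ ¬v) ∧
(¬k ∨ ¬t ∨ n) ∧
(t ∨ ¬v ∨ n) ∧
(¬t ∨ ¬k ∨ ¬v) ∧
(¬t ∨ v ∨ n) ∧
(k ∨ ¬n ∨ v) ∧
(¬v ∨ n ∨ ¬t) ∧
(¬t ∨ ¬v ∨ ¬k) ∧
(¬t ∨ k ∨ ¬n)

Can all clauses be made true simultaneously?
No

No, the formula is not satisfiable.

No assignment of truth values to the variables can make all 24 clauses true simultaneously.

The formula is UNSAT (unsatisfiable).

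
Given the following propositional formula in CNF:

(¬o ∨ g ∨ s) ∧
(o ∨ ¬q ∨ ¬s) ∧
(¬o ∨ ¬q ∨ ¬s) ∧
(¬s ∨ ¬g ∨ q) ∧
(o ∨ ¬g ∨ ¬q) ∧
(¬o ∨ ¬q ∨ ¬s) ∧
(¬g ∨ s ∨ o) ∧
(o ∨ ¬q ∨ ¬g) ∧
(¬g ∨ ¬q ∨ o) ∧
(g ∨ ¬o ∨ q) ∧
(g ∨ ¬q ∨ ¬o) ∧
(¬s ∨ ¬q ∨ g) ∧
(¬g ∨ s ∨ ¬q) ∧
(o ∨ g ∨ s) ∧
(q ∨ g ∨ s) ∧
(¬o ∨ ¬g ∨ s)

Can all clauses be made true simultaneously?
Yes

Yes, the formula is satisfiable.

One satisfying assignment is: g=False, o=False, q=False, s=True

Verification: With this assignment, all 16 clauses evaluate to true.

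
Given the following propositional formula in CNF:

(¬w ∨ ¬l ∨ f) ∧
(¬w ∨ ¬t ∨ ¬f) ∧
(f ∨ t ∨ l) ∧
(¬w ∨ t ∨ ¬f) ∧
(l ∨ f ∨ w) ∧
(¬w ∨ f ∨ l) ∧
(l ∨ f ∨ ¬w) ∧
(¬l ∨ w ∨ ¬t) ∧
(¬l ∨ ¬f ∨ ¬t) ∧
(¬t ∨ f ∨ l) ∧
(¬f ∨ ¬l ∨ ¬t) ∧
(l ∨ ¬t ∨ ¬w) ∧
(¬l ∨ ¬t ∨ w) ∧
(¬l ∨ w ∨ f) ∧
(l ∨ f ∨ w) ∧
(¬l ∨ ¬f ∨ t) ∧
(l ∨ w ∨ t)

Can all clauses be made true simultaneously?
Yes

Yes, the formula is satisfiable.

One satisfying assignment is: t=True, l=False, f=True, w=False

Verification: With this assignment, all 17 clauses evaluate to true.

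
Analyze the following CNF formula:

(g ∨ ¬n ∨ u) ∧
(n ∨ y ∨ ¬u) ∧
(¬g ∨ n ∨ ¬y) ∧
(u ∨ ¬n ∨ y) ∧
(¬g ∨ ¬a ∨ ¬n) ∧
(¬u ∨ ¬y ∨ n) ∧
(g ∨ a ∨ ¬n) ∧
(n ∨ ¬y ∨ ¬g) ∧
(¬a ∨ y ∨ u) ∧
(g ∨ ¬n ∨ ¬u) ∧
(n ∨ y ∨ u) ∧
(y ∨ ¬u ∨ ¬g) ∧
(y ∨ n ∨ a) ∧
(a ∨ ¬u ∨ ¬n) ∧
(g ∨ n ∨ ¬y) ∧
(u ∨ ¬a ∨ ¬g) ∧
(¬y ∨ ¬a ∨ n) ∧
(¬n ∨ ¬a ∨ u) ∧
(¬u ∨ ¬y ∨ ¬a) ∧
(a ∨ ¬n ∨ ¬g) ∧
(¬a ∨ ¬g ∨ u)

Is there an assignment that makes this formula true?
No

No, the formula is not satisfiable.

No assignment of truth values to the variables can make all 21 clauses true simultaneously.

The formula is UNSAT (unsatisfiable).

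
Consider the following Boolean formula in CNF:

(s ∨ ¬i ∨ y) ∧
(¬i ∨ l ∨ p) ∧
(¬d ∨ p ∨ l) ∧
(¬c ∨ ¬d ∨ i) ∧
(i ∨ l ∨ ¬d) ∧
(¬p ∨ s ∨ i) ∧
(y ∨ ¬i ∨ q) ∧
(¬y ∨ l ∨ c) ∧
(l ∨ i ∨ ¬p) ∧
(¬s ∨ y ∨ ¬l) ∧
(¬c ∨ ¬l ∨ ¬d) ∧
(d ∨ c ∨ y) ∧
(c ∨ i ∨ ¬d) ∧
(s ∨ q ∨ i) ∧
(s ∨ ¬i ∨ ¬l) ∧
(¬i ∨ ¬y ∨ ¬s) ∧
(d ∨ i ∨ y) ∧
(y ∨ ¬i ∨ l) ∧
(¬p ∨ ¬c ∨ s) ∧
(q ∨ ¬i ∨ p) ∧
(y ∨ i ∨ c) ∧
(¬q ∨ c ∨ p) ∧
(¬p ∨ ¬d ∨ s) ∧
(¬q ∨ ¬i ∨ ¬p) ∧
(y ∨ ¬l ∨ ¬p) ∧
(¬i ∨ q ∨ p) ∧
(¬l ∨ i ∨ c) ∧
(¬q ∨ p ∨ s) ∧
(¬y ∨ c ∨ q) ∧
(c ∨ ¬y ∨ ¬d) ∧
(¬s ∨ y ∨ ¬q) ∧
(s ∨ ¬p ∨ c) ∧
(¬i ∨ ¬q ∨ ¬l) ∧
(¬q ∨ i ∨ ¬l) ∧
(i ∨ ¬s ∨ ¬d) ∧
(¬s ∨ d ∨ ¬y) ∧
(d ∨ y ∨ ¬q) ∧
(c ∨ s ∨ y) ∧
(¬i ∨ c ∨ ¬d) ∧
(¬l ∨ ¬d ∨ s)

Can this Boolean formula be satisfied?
No

No, the formula is not satisfiable.

No assignment of truth values to the variables can make all 40 clauses true simultaneously.

The formula is UNSAT (unsatisfiable).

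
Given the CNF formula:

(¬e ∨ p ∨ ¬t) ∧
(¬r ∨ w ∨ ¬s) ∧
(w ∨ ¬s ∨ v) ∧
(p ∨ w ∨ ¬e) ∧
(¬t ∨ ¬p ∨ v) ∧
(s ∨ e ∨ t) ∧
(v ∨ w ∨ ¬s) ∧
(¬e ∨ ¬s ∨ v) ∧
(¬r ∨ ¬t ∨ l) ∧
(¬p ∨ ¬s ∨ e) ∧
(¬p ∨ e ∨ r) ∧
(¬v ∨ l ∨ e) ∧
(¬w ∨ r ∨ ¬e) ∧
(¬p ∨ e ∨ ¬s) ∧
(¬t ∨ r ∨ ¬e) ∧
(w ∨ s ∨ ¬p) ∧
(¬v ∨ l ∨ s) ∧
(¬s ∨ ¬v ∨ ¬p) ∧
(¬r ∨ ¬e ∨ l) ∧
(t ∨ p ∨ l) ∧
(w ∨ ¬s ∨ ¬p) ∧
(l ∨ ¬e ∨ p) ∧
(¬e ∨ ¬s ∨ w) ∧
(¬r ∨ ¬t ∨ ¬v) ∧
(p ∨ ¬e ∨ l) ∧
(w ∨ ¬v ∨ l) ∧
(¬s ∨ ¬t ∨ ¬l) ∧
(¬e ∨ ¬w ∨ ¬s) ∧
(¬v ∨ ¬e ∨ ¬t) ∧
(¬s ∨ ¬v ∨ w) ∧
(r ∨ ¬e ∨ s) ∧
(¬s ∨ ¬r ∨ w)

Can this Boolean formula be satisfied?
Yes

Yes, the formula is satisfiable.

One satisfying assignment is: l=False, r=False, s=False, v=False, t=True, p=False, w=False, e=False

Verification: With this assignment, all 32 clauses evaluate to true.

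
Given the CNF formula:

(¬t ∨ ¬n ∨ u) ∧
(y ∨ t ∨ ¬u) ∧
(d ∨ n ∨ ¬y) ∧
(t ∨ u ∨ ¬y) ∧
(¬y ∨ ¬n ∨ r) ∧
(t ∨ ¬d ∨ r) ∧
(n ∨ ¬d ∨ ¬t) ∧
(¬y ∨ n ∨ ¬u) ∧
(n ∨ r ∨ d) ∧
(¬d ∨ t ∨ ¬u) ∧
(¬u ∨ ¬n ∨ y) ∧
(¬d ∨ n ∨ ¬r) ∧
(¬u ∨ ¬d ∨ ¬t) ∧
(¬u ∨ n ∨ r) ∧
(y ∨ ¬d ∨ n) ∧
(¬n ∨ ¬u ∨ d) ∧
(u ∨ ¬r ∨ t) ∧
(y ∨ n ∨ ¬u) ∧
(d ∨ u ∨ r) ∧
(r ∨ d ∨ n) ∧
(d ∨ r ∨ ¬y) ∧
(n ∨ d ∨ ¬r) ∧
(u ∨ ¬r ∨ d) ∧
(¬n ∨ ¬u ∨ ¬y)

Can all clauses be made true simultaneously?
No

No, the formula is not satisfiable.

No assignment of truth values to the variables can make all 24 clauses true simultaneously.

The formula is UNSAT (unsatisfiable).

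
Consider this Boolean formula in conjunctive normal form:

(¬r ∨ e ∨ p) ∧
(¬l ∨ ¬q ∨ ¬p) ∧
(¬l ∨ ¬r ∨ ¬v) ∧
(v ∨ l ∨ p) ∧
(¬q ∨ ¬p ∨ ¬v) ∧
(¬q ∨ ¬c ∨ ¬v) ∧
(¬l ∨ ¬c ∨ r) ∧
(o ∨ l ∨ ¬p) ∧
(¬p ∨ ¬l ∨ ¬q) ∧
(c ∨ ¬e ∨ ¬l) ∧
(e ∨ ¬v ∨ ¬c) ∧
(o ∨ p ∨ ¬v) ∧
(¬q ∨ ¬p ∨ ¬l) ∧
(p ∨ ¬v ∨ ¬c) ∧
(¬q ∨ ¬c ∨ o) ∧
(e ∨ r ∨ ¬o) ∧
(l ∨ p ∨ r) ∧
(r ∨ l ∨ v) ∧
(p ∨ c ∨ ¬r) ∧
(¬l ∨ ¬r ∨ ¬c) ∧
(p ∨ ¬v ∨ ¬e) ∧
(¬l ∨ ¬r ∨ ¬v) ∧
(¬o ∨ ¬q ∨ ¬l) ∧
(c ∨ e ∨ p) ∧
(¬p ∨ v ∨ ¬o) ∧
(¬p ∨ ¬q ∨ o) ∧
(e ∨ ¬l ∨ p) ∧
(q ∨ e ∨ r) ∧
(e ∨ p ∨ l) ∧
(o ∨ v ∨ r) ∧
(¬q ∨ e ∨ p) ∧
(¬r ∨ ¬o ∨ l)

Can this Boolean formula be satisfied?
Yes

Yes, the formula is satisfiable.

One satisfying assignment is: r=True, e=False, p=True, o=False, c=False, v=False, l=True, q=False

Verification: With this assignment, all 32 clauses evaluate to true.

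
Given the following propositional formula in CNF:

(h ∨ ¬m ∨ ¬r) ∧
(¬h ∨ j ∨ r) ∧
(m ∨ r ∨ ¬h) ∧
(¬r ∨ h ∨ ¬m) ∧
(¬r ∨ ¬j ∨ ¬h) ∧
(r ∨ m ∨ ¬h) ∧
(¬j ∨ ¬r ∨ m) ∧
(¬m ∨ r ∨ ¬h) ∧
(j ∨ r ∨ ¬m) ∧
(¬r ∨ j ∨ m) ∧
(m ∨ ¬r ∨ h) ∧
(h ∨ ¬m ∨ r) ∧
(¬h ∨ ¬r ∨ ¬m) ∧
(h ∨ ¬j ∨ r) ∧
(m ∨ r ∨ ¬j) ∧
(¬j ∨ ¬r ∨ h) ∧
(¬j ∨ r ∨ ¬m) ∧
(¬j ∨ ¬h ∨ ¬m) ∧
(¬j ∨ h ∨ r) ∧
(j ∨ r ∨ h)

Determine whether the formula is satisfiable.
No

No, the formula is not satisfiable.

No assignment of truth values to the variables can make all 20 clauses true simultaneously.

The formula is UNSAT (unsatisfiable).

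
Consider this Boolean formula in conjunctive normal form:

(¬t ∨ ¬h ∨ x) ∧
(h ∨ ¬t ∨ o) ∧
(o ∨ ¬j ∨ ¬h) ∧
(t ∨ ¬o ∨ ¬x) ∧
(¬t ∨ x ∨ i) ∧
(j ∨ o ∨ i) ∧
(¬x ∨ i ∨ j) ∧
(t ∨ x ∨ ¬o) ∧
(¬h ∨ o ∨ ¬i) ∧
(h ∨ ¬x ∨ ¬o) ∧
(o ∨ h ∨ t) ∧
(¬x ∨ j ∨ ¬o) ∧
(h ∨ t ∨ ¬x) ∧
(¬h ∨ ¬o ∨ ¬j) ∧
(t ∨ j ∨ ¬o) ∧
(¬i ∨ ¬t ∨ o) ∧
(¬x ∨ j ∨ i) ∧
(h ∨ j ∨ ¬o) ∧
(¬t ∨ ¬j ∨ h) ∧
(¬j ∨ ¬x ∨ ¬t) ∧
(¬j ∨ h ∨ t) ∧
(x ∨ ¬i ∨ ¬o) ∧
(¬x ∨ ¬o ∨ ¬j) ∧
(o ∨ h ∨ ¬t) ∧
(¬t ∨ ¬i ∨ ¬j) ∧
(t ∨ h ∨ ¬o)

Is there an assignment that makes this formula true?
No

No, the formula is not satisfiable.

No assignment of truth values to the variables can make all 26 clauses true simultaneously.

The formula is UNSAT (unsatisfiable).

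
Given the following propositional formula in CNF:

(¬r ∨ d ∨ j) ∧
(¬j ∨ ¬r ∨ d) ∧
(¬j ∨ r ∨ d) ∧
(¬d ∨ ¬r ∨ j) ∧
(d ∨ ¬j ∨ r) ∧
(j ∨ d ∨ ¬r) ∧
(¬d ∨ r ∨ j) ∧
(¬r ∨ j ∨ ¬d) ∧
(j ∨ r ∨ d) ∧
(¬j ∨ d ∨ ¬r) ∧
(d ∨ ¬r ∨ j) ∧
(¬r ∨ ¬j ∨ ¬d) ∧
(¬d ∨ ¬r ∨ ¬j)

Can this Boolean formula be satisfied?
Yes

Yes, the formula is satisfiable.

One satisfying assignment is: d=True, r=False, j=True

Verification: With this assignment, all 13 clauses evaluate to true.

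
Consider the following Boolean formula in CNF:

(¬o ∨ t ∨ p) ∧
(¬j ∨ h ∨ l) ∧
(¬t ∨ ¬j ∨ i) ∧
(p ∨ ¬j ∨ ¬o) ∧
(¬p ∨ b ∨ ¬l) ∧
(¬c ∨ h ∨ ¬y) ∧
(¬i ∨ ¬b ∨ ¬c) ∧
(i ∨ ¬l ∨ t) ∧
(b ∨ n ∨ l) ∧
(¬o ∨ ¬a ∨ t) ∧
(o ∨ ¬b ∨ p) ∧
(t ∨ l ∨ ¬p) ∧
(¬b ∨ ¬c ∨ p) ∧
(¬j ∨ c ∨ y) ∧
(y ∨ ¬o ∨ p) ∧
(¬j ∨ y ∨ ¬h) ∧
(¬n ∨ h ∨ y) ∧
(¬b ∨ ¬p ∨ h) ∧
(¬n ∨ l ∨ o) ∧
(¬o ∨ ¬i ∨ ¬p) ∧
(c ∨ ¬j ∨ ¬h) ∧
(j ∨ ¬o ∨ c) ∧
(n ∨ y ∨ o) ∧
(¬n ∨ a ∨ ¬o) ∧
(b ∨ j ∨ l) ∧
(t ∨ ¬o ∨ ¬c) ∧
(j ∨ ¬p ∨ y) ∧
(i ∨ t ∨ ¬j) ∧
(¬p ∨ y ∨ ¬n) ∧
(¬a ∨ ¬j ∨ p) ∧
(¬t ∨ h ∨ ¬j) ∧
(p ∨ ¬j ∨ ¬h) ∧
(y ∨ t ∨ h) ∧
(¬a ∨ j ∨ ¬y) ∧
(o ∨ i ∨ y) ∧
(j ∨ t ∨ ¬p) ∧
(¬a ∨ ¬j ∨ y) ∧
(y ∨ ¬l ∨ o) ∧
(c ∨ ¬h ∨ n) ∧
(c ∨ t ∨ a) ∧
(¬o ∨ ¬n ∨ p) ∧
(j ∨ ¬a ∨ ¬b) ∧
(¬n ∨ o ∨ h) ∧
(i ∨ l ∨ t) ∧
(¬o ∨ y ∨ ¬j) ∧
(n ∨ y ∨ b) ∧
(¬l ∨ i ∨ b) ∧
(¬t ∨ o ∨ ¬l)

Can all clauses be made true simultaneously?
Yes

Yes, the formula is satisfiable.

One satisfying assignment is: b=False, n=True, t=False, c=True, a=False, p=False, i=True, l=True, o=False, h=True, j=False, y=True

Verification: With this assignment, all 48 clauses evaluate to true.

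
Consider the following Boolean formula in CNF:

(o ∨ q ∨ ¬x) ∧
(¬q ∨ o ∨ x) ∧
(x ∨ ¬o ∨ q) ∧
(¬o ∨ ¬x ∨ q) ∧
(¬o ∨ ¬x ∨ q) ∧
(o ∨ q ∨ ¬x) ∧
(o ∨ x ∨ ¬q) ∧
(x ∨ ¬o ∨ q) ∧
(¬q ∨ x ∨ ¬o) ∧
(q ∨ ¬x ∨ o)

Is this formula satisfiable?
Yes

Yes, the formula is satisfiable.

One satisfying assignment is: q=False, x=False, o=False

Verification: With this assignment, all 10 clauses evaluate to true.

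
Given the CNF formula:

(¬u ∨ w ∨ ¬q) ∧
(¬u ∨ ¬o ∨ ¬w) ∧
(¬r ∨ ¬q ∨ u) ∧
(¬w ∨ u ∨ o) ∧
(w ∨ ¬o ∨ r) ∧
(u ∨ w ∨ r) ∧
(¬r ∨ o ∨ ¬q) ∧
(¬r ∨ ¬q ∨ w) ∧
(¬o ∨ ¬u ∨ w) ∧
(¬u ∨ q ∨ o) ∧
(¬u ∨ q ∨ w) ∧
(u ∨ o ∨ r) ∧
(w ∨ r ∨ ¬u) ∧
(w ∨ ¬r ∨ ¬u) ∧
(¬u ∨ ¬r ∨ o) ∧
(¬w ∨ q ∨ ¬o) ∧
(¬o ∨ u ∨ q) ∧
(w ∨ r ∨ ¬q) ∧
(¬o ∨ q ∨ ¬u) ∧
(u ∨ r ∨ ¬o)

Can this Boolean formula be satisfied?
Yes

Yes, the formula is satisfiable.

One satisfying assignment is: o=False, q=False, w=False, u=False, r=True

Verification: With this assignment, all 20 clauses evaluate to true.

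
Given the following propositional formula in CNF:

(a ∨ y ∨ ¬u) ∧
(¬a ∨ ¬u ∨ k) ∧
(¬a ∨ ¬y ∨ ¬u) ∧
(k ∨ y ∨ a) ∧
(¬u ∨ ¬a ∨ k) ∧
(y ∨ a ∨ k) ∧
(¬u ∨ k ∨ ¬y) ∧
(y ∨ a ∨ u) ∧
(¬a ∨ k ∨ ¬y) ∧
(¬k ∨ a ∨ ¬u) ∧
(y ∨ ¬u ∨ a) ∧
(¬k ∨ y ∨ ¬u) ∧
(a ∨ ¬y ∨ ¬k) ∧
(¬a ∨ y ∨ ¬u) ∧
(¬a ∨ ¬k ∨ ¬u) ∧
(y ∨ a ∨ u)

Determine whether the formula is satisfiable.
Yes

Yes, the formula is satisfiable.

One satisfying assignment is: a=True, y=False, k=False, u=False

Verification: With this assignment, all 16 clauses evaluate to true.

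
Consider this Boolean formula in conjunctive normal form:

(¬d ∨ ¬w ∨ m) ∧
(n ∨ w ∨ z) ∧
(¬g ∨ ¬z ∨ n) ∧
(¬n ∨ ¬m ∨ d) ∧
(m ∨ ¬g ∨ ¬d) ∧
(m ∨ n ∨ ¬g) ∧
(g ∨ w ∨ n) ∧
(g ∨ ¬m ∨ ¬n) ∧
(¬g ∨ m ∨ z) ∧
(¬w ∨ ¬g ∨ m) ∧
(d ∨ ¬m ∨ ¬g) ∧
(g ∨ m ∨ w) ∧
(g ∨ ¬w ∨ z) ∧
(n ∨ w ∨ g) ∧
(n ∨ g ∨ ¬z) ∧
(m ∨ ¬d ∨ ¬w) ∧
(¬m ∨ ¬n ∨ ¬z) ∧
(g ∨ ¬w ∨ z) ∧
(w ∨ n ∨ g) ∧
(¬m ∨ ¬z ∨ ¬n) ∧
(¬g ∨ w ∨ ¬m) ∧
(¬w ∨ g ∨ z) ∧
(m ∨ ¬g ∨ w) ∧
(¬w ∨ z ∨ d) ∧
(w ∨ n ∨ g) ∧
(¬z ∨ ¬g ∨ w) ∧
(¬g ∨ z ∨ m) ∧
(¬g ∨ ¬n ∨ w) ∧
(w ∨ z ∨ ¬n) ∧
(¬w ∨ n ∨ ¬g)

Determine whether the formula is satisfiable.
Yes

Yes, the formula is satisfiable.

One satisfying assignment is: n=True, z=False, g=True, m=True, d=True, w=True

Verification: With this assignment, all 30 clauses evaluate to true.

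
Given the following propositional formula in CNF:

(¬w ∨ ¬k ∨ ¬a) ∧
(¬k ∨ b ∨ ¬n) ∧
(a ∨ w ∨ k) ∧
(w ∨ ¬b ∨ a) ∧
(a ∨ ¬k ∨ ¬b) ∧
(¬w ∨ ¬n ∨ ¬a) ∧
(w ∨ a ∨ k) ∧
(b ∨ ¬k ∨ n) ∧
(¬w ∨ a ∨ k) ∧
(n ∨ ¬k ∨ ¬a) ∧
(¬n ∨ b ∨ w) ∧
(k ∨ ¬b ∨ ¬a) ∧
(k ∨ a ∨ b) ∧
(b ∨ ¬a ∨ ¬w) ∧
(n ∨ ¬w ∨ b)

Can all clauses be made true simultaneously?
Yes

Yes, the formula is satisfiable.

One satisfying assignment is: a=True, n=False, w=False, k=False, b=False

Verification: With this assignment, all 15 clauses evaluate to true.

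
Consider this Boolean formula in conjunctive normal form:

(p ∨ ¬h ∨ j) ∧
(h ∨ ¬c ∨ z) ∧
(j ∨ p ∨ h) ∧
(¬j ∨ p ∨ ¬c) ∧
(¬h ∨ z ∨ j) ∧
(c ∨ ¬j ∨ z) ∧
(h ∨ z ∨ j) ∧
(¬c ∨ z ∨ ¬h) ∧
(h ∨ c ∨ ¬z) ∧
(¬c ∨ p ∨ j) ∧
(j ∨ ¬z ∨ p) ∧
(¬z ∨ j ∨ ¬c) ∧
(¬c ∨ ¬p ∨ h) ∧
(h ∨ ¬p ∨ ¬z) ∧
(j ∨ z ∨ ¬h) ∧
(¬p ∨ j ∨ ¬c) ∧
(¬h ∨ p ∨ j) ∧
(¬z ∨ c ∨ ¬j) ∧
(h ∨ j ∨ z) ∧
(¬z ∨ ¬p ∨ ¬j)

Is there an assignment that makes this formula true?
Yes

Yes, the formula is satisfiable.

One satisfying assignment is: h=True, c=False, z=True, p=True, j=False

Verification: With this assignment, all 20 clauses evaluate to true.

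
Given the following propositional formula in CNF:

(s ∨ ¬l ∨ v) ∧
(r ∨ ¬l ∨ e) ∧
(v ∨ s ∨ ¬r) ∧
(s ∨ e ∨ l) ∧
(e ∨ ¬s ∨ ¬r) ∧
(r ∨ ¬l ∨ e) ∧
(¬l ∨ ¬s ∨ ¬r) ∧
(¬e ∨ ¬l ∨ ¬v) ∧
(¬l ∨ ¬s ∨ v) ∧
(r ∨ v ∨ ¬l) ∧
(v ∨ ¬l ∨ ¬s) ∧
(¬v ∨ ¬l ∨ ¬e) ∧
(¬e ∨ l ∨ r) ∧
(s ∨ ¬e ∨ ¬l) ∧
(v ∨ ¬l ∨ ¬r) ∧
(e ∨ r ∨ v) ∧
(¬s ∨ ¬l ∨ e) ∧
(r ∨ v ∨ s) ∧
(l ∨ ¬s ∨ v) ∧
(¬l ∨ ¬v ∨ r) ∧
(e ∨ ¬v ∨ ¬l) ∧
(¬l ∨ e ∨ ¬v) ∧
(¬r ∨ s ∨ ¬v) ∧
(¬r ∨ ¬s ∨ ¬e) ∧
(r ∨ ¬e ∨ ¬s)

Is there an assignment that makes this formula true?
Yes

Yes, the formula is satisfiable.

One satisfying assignment is: s=True, v=True, l=False, e=False, r=False

Verification: With this assignment, all 25 clauses evaluate to true.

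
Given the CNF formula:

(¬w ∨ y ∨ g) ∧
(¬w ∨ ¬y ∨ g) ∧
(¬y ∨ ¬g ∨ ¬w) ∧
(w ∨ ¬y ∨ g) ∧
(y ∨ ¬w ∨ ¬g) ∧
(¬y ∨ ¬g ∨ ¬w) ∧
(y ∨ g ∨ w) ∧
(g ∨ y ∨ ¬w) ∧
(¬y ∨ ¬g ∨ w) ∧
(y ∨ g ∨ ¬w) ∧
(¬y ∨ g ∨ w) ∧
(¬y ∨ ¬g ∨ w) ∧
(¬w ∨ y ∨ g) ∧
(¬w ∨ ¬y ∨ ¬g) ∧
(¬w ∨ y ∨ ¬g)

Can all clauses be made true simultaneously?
Yes

Yes, the formula is satisfiable.

One satisfying assignment is: g=True, w=False, y=False

Verification: With this assignment, all 15 clauses evaluate to true.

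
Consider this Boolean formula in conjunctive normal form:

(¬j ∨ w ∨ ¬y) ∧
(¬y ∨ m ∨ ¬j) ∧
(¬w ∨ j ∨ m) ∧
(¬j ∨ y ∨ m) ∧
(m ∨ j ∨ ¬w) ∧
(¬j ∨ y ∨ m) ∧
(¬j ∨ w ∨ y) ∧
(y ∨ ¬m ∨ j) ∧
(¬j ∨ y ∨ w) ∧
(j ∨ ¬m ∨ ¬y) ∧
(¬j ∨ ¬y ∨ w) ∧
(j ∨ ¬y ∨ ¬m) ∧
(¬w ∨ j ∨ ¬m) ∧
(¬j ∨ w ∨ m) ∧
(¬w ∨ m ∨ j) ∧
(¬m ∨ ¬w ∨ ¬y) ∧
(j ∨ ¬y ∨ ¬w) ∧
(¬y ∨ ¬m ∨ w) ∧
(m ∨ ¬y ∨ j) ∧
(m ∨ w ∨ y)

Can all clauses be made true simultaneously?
Yes

Yes, the formula is satisfiable.

One satisfying assignment is: j=True, w=True, m=True, y=False

Verification: With this assignment, all 20 clauses evaluate to true.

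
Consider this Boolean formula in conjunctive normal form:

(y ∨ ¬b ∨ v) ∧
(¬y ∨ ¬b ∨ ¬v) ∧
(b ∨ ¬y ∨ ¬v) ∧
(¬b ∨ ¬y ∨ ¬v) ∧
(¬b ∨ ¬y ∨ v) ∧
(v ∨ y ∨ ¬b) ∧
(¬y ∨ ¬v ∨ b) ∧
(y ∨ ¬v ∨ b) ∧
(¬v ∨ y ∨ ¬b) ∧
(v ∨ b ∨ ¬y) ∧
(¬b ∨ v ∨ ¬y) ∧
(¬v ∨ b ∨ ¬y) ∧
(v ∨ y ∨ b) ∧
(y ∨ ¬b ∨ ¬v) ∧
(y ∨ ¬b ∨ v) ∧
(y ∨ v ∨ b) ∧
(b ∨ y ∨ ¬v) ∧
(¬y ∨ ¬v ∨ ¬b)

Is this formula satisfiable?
No

No, the formula is not satisfiable.

No assignment of truth values to the variables can make all 18 clauses true simultaneously.

The formula is UNSAT (unsatisfiable).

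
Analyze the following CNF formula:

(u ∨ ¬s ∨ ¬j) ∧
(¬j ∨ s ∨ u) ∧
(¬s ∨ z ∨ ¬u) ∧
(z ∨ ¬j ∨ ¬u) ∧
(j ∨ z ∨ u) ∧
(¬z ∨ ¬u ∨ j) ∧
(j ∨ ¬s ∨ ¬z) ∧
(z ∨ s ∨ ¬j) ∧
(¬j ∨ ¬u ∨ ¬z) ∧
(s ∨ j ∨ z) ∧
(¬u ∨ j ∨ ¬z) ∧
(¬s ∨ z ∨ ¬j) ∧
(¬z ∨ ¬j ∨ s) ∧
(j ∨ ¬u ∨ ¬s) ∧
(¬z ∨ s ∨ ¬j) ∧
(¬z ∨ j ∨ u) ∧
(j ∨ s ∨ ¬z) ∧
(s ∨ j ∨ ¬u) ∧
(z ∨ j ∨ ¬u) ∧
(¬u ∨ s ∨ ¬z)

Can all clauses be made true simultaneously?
No

No, the formula is not satisfiable.

No assignment of truth values to the variables can make all 20 clauses true simultaneously.

The formula is UNSAT (unsatisfiable).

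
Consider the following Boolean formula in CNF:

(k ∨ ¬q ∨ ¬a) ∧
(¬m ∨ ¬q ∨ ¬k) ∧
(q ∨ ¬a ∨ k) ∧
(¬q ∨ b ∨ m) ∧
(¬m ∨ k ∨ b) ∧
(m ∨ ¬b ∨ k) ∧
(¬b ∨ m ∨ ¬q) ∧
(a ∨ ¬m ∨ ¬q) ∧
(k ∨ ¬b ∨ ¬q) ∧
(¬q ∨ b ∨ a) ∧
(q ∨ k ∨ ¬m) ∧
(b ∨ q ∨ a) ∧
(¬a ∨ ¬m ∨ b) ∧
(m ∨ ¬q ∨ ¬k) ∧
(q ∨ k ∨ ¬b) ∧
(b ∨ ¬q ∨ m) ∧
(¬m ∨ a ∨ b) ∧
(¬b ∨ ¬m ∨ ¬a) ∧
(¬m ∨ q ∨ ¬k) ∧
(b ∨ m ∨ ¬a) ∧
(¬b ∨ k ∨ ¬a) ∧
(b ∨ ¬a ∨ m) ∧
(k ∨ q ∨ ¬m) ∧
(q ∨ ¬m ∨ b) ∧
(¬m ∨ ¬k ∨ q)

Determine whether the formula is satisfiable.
Yes

Yes, the formula is satisfiable.

One satisfying assignment is: m=False, q=False, b=True, a=False, k=True

Verification: With this assignment, all 25 clauses evaluate to true.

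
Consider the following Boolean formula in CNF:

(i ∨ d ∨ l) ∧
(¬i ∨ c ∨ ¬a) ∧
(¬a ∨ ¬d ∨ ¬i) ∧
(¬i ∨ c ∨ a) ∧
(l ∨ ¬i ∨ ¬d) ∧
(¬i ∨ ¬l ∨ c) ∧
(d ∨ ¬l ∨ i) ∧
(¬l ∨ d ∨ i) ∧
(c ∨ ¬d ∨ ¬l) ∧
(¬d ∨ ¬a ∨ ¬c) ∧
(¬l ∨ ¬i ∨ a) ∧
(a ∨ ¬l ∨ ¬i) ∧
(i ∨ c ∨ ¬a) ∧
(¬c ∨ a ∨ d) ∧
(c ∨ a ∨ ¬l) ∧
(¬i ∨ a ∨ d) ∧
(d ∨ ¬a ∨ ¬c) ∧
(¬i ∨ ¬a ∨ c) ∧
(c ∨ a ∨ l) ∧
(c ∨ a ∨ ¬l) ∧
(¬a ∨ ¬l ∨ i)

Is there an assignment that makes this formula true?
Yes

Yes, the formula is satisfiable.

One satisfying assignment is: c=True, i=False, d=True, l=False, a=False

Verification: With this assignment, all 21 clauses evaluate to true.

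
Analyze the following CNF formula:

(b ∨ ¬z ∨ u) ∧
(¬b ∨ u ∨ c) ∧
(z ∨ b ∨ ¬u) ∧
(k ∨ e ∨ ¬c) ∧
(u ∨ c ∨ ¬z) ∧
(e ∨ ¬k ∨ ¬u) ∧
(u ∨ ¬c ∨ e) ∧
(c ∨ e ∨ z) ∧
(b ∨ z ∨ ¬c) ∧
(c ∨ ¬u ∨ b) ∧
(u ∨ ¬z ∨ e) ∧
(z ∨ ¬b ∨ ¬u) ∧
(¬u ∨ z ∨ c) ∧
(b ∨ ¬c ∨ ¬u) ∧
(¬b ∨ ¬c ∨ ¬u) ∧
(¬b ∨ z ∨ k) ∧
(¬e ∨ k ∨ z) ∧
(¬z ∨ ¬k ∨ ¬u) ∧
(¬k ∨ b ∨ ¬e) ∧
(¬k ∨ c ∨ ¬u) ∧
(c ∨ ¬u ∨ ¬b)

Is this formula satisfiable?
Yes

Yes, the formula is satisfiable.

One satisfying assignment is: e=True, c=True, b=True, z=False, k=True, u=False

Verification: With this assignment, all 21 clauses evaluate to true.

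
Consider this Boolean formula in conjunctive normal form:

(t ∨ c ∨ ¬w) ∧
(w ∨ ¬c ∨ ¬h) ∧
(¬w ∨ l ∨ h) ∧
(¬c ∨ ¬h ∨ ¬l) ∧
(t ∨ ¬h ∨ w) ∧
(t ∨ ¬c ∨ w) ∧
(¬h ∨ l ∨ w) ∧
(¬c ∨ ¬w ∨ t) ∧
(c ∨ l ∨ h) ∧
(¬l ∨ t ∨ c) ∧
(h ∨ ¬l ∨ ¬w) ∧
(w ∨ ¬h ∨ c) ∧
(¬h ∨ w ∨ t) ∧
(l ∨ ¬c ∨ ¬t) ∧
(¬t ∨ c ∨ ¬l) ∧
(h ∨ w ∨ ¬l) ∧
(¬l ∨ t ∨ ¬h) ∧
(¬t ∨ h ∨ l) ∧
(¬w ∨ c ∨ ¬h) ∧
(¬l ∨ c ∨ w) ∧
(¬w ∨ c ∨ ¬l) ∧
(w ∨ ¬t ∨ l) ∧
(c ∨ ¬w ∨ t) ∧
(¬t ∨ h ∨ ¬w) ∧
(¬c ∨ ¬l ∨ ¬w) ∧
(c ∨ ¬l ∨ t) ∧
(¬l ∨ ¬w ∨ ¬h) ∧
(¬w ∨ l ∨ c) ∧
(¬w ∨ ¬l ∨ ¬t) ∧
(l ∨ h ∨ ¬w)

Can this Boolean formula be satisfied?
No

No, the formula is not satisfiable.

No assignment of truth values to the variables can make all 30 clauses true simultaneously.

The formula is UNSAT (unsatisfiable).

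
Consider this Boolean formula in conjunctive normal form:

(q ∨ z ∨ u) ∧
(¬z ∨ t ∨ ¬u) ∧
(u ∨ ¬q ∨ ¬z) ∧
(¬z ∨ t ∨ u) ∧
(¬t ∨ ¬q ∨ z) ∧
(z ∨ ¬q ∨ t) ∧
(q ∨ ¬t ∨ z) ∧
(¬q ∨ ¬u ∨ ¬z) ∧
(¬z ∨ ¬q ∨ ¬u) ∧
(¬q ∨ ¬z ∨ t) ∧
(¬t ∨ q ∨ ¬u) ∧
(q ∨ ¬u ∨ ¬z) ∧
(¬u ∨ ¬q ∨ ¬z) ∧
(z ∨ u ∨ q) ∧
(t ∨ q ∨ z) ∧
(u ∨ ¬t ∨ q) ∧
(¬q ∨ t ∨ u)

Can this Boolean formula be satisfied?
No

No, the formula is not satisfiable.

No assignment of truth values to the variables can make all 17 clauses true simultaneously.

The formula is UNSAT (unsatisfiable).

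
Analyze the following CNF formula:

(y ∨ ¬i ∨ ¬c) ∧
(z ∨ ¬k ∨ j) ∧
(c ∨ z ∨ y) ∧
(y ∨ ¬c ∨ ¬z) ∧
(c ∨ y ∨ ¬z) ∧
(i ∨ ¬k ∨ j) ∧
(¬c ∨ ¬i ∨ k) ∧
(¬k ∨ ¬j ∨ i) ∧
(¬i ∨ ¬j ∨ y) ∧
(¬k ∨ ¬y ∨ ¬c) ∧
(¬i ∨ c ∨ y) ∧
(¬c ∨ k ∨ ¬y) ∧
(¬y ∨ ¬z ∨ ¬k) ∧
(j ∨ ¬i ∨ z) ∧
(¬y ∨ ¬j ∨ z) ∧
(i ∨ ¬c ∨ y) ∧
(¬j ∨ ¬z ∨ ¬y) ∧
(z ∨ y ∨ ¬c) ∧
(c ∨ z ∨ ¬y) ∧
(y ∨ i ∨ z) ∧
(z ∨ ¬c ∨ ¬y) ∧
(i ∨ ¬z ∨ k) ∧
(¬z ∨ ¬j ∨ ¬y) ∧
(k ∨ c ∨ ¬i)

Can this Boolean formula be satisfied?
No

No, the formula is not satisfiable.

No assignment of truth values to the variables can make all 24 clauses true simultaneously.

The formula is UNSAT (unsatisfiable).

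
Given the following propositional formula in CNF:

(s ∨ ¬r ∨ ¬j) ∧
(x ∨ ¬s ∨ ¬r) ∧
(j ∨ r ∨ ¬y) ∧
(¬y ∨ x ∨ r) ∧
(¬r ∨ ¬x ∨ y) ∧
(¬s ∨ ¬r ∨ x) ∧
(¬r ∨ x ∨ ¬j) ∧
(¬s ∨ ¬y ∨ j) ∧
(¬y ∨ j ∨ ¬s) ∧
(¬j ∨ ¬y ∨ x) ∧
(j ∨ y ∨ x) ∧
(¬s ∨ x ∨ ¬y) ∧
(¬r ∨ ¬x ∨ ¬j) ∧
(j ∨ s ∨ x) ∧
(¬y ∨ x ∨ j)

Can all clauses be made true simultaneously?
Yes

Yes, the formula is satisfiable.

One satisfying assignment is: r=False, j=False, s=False, x=True, y=False

Verification: With this assignment, all 15 clauses evaluate to true.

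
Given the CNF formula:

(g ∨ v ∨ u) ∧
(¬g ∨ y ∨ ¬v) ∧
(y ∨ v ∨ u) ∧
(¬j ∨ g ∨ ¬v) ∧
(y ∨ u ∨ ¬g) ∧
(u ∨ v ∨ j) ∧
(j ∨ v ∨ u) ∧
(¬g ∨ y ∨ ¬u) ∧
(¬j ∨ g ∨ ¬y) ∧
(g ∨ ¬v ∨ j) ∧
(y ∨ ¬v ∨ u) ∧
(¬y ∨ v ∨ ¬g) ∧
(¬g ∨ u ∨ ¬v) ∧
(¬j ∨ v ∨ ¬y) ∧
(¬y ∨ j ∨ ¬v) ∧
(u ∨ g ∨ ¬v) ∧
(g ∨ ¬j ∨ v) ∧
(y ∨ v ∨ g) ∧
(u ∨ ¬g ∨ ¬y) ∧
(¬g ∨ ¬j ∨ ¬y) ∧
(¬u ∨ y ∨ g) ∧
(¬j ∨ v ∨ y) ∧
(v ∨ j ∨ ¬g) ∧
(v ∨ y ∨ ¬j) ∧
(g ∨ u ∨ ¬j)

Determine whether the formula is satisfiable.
Yes

Yes, the formula is satisfiable.

One satisfying assignment is: v=False, j=False, y=True, g=False, u=True

Verification: With this assignment, all 25 clauses evaluate to true.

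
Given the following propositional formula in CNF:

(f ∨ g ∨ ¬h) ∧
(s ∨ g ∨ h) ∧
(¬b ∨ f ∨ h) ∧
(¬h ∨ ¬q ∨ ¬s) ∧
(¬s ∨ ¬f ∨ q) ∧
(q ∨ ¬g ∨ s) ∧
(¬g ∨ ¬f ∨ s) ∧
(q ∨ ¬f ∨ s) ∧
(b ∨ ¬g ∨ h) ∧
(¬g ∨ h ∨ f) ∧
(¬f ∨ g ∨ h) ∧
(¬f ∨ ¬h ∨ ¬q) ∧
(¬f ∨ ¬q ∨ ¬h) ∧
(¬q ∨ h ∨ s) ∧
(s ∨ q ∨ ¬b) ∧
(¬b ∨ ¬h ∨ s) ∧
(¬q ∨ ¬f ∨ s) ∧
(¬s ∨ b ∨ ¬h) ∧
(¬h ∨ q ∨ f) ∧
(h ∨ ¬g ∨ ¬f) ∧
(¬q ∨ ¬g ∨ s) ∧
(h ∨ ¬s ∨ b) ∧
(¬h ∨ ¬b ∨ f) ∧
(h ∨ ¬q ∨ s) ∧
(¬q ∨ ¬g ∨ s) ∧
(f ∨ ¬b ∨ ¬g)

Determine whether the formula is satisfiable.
No

No, the formula is not satisfiable.

No assignment of truth values to the variables can make all 26 clauses true simultaneously.

The formula is UNSAT (unsatisfiable).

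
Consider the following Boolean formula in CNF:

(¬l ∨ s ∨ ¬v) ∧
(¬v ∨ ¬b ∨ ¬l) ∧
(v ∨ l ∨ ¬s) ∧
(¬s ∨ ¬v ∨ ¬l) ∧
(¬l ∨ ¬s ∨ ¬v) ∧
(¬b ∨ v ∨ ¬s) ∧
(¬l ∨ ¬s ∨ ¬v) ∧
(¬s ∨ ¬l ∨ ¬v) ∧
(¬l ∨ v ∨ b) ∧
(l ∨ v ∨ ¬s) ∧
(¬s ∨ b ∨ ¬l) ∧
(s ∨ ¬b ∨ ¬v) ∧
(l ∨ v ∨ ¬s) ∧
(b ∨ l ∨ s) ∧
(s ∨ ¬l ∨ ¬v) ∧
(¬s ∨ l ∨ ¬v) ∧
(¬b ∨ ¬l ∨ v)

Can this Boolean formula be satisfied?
Yes

Yes, the formula is satisfiable.

One satisfying assignment is: l=False, s=False, v=False, b=True

Verification: With this assignment, all 17 clauses evaluate to true.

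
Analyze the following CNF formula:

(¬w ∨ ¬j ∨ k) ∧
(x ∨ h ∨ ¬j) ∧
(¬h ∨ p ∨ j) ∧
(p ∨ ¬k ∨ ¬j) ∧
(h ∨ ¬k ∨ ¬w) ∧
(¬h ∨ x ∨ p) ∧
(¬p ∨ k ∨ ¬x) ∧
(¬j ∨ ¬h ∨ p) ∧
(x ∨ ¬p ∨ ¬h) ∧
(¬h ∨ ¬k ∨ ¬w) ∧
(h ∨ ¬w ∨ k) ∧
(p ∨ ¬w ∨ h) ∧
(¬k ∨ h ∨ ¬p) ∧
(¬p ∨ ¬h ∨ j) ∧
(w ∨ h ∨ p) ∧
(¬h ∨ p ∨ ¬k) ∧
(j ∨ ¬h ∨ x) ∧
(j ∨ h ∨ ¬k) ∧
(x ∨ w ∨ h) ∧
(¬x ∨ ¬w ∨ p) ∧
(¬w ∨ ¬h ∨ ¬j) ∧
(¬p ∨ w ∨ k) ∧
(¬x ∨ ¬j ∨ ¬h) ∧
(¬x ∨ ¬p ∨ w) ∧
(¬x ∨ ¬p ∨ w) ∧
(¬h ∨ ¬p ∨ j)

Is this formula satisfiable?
No

No, the formula is not satisfiable.

No assignment of truth values to the variables can make all 26 clauses true simultaneously.

The formula is UNSAT (unsatisfiable).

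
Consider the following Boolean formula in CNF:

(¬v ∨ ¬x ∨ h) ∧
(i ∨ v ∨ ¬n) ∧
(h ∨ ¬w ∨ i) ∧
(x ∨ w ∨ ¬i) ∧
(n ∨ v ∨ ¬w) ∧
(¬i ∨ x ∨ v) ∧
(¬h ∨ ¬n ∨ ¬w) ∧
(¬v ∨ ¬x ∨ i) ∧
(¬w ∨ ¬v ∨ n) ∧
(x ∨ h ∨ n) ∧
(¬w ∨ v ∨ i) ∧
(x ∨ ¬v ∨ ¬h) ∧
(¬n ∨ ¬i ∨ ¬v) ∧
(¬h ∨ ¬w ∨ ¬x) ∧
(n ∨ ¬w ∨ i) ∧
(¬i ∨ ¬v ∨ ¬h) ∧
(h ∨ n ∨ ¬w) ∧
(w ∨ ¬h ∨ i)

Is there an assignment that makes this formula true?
Yes

Yes, the formula is satisfiable.

One satisfying assignment is: n=False, h=False, x=True, i=False, w=False, v=False

Verification: With this assignment, all 18 clauses evaluate to true.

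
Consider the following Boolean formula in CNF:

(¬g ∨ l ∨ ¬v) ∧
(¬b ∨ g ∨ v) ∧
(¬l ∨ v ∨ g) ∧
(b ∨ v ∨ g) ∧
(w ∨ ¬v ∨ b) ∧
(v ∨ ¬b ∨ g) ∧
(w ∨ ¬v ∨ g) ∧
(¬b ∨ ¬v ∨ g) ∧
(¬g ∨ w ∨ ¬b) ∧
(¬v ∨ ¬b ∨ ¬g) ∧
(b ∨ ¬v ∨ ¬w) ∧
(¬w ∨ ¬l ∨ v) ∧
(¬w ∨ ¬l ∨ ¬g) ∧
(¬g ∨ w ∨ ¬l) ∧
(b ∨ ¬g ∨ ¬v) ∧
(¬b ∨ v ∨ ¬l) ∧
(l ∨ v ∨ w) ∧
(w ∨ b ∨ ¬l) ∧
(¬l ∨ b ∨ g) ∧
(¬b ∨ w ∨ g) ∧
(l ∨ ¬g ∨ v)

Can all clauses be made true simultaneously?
No

No, the formula is not satisfiable.

No assignment of truth values to the variables can make all 21 clauses true simultaneously.

The formula is UNSAT (unsatisfiable).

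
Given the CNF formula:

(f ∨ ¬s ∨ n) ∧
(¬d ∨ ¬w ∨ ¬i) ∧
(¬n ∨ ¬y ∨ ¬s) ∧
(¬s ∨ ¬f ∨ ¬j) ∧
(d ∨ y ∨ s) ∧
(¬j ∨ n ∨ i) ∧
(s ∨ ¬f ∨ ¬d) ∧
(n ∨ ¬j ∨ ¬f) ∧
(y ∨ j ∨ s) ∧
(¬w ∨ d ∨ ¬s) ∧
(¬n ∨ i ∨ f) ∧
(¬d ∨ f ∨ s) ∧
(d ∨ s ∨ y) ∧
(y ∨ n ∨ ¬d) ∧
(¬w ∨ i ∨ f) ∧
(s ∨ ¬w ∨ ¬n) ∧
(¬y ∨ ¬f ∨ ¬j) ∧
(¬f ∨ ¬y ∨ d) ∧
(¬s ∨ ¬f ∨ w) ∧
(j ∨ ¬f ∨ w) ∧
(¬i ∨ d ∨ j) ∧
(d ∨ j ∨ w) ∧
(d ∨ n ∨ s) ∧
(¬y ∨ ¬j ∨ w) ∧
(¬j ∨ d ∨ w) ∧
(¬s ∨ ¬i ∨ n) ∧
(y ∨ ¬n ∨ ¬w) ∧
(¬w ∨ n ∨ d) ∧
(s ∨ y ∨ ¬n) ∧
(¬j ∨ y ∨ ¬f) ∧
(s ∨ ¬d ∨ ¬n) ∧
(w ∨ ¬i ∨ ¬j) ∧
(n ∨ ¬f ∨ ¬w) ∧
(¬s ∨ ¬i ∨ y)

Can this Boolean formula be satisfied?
No

No, the formula is not satisfiable.

No assignment of truth values to the variables can make all 34 clauses true simultaneously.

The formula is UNSAT (unsatisfiable).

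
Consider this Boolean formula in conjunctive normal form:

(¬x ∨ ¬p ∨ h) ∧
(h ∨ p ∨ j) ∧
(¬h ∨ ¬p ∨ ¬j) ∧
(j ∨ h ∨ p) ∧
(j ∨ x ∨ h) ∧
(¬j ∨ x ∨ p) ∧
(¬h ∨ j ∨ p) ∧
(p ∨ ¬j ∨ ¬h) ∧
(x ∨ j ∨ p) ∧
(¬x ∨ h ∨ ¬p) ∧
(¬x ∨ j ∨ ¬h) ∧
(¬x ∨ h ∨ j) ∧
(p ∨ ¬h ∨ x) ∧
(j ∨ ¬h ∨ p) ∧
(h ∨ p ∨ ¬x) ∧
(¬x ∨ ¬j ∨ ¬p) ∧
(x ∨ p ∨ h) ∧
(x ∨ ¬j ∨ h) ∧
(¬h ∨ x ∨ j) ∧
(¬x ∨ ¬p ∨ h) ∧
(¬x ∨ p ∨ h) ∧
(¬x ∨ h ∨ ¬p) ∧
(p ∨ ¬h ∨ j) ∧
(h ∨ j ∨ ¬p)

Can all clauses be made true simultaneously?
No

No, the formula is not satisfiable.

No assignment of truth values to the variables can make all 24 clauses true simultaneously.

The formula is UNSAT (unsatisfiable).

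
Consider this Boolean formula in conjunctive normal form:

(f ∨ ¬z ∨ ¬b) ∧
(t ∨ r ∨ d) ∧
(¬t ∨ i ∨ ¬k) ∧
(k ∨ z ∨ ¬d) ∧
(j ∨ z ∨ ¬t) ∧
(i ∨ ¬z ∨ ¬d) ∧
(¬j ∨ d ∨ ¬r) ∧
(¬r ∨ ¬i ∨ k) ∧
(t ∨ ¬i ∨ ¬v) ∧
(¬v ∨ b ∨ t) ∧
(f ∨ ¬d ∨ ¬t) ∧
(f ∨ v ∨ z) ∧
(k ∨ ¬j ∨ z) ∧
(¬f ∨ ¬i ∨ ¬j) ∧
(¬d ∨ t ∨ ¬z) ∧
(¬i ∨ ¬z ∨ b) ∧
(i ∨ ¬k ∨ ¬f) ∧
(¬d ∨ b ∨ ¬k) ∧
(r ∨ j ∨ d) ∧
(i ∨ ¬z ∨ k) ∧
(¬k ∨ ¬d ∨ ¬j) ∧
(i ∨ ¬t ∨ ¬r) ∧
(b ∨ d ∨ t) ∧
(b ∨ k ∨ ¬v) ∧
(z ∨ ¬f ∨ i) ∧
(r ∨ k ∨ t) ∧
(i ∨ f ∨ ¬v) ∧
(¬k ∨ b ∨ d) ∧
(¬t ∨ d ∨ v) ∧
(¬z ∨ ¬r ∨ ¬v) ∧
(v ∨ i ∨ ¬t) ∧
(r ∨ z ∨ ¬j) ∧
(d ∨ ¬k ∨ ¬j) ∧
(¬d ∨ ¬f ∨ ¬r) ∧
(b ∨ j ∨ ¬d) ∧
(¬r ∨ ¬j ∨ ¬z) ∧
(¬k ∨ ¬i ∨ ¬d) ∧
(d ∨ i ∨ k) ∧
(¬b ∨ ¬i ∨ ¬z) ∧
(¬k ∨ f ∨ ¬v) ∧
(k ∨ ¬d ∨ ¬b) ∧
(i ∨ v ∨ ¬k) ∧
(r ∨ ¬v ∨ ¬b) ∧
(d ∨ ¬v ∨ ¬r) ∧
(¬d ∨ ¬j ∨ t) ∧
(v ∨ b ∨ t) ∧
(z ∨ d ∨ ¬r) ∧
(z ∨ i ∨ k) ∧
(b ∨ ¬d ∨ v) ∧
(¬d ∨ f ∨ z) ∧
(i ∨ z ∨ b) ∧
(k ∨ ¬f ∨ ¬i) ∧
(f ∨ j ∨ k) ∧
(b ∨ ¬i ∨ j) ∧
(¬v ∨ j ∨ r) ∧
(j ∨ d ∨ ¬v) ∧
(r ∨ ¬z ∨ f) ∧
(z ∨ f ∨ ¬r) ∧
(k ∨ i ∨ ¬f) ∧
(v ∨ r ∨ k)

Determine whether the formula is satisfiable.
No

No, the formula is not satisfiable.

No assignment of truth values to the variables can make all 60 clauses true simultaneously.

The formula is UNSAT (unsatisfiable).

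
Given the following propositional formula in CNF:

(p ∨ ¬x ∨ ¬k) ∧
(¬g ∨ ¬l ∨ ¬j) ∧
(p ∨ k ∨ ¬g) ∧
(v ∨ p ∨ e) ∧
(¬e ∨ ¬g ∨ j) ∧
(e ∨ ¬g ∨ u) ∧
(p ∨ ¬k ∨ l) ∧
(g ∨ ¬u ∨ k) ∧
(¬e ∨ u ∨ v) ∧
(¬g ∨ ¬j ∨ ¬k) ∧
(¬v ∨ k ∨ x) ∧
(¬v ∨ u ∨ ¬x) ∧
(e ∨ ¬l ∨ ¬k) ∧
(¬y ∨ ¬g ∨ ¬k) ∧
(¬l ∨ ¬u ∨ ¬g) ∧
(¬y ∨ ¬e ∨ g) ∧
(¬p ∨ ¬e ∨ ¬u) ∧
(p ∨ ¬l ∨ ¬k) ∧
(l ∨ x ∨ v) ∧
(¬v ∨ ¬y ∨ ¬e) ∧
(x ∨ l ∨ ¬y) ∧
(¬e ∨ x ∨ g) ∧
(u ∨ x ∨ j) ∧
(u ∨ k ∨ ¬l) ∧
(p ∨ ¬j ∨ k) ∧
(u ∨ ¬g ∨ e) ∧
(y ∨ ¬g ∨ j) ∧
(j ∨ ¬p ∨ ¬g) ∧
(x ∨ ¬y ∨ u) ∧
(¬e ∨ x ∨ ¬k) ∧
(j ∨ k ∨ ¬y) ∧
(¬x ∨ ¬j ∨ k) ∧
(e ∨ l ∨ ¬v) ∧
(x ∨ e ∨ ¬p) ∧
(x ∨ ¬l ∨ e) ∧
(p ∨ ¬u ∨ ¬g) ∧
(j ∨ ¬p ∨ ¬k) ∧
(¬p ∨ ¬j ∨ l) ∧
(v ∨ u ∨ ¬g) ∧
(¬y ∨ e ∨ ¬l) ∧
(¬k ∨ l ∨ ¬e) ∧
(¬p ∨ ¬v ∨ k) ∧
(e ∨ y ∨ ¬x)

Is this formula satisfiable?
No

No, the formula is not satisfiable.

No assignment of truth values to the variables can make all 43 clauses true simultaneously.

The formula is UNSAT (unsatisfiable).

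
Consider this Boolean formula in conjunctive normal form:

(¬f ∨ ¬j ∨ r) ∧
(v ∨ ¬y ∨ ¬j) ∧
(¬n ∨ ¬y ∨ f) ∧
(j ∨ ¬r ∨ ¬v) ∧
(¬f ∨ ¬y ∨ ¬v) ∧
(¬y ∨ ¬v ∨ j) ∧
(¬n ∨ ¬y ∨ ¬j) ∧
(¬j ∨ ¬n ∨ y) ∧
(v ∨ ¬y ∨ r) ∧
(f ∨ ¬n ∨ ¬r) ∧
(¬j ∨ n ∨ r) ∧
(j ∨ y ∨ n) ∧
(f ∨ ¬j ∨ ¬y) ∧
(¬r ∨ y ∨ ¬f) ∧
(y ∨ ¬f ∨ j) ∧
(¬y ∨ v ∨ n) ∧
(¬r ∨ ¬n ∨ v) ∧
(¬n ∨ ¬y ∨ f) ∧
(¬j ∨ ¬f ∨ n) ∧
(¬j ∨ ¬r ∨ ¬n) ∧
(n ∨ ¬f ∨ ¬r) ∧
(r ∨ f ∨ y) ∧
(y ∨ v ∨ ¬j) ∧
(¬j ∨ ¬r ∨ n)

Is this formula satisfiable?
No

No, the formula is not satisfiable.

No assignment of truth values to the variables can make all 24 clauses true simultaneously.

The formula is UNSAT (unsatisfiable).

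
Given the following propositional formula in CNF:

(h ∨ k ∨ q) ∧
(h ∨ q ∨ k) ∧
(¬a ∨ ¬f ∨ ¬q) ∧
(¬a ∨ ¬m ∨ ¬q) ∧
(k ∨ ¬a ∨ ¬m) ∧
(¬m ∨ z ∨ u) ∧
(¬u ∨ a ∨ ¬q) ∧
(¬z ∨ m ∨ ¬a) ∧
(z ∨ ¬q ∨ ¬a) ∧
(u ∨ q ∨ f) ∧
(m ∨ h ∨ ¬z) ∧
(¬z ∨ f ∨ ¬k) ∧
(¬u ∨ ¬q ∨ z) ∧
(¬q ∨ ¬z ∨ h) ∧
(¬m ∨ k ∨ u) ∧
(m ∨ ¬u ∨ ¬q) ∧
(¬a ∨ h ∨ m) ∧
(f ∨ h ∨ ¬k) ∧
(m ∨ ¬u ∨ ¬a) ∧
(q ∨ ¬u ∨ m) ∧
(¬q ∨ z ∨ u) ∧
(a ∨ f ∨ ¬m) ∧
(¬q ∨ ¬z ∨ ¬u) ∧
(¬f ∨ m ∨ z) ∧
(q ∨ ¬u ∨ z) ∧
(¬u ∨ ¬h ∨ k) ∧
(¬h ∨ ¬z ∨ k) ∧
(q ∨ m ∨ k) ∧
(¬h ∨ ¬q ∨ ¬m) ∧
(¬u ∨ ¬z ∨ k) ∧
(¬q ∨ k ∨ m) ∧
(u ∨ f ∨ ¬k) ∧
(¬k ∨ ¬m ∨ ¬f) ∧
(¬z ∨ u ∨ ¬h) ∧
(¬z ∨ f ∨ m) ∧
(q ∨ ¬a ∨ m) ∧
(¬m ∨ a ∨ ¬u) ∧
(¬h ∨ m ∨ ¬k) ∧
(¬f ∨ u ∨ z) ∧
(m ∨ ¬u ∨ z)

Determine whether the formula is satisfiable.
No

No, the formula is not satisfiable.

No assignment of truth values to the variables can make all 40 clauses true simultaneously.

The formula is UNSAT (unsatisfiable).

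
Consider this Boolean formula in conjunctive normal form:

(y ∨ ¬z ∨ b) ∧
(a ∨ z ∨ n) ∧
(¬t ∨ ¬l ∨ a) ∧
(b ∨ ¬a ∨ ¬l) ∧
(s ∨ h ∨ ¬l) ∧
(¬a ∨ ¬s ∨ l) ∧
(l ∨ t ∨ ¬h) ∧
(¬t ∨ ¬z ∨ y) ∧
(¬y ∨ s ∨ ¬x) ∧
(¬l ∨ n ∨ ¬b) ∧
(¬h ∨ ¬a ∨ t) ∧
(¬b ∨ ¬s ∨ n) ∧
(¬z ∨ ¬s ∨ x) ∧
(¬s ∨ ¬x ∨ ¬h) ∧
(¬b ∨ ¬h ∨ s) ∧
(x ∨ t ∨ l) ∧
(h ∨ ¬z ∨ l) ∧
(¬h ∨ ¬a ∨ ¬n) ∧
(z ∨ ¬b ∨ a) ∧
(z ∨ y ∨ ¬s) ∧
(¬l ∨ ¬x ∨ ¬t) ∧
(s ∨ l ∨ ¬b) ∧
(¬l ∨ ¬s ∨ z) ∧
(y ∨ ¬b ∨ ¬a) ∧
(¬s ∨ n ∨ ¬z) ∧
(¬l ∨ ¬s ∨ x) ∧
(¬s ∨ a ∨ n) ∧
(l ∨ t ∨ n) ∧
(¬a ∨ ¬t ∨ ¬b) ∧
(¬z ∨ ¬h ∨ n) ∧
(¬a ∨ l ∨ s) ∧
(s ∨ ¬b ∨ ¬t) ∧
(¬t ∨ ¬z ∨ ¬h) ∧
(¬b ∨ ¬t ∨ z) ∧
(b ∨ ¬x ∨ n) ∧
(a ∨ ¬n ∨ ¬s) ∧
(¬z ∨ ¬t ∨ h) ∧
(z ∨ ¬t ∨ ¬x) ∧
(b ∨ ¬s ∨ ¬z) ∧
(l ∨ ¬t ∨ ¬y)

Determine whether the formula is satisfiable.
Yes

Yes, the formula is satisfiable.

One satisfying assignment is: n=True, s=False, x=False, b=False, h=False, l=False, a=False, y=False, z=False, t=True

Verification: With this assignment, all 40 clauses evaluate to true.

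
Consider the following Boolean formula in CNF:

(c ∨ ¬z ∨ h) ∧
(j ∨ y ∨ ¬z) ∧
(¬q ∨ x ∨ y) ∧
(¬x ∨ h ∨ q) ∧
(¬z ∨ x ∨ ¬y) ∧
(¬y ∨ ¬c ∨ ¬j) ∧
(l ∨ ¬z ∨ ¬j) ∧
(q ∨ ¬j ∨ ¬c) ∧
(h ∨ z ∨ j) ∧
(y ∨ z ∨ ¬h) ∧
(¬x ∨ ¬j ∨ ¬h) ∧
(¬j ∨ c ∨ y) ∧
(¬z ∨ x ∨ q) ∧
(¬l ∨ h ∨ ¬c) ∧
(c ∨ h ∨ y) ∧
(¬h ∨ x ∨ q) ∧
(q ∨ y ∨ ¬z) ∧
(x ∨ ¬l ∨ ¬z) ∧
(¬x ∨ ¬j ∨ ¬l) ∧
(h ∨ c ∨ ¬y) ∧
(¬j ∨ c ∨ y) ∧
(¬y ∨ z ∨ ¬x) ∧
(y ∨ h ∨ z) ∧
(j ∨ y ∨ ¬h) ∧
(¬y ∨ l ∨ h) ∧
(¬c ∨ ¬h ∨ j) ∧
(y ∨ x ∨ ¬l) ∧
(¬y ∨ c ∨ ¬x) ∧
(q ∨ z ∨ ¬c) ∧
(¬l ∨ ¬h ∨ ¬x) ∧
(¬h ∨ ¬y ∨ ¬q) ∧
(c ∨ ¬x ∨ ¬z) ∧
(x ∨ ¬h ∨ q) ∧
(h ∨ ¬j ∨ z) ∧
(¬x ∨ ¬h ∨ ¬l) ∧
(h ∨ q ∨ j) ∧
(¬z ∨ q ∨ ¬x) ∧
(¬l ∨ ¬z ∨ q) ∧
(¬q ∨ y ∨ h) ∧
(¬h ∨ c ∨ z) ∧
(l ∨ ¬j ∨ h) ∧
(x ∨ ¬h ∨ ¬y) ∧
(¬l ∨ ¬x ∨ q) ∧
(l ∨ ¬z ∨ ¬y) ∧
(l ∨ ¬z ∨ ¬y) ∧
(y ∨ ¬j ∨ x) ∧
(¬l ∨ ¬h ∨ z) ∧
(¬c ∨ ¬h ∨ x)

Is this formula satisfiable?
No

No, the formula is not satisfiable.

No assignment of truth values to the variables can make all 48 clauses true simultaneously.

The formula is UNSAT (unsatisfiable).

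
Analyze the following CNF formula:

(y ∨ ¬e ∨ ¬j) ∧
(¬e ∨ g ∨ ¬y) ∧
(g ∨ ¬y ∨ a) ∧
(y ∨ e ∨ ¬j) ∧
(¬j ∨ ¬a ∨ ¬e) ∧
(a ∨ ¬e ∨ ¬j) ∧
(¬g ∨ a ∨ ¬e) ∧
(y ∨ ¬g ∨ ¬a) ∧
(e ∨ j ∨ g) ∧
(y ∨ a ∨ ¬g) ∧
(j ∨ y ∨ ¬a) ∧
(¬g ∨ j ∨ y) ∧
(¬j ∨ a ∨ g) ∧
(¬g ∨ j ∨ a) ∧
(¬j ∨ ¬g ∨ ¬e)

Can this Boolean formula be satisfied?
Yes

Yes, the formula is satisfiable.

One satisfying assignment is: a=False, g=False, y=False, j=False, e=True

Verification: With this assignment, all 15 clauses evaluate to true.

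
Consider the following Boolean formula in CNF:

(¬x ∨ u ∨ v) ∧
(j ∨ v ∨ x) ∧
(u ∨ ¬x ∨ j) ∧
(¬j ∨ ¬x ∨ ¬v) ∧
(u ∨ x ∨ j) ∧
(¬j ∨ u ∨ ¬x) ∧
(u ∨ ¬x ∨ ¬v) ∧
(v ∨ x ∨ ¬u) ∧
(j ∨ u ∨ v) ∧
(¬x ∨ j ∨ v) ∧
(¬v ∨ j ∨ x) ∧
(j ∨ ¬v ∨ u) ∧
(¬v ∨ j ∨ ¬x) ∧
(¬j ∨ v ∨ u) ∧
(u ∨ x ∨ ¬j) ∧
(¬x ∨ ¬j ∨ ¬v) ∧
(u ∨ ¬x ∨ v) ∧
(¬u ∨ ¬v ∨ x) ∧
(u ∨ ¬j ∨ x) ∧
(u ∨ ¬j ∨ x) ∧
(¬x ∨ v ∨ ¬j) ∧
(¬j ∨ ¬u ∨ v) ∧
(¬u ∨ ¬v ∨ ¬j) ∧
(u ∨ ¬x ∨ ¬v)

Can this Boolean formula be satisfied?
No

No, the formula is not satisfiable.

No assignment of truth values to the variables can make all 24 clauses true simultaneously.

The formula is UNSAT (unsatisfiable).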